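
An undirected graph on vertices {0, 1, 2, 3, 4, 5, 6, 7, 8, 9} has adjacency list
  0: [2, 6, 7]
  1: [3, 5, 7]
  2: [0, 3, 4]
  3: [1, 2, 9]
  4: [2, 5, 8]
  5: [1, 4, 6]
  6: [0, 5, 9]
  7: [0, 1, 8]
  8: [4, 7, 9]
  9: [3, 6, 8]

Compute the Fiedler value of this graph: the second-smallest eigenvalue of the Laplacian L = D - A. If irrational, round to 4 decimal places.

2

Reading degrees in the order [0, 1, 2, 3, 4, 5, 6, 7, 8, 9] gives [3, 3, 3, 3, 3, 3, 3, 3, 3, 3]; set D = diag(3, 3, 3, 3, 3, 3, 3, 3, 3, 3) and form L = D - A. The smallest Laplacian eigenvalue is always 0. The next one, lambda_2 = 2, measures how hard the graph is to disconnect: larger values mean better connectivity. There is one zero in the spectrum, matching the 1 component.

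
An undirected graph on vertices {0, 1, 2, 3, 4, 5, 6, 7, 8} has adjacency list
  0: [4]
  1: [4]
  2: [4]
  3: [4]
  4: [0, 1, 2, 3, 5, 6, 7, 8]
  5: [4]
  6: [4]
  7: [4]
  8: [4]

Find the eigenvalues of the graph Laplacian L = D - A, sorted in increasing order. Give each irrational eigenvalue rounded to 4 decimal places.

Each diagonal entry of L is the vertex degree and each off-diagonal entry is -1 where an edge is present, 0 otherwise; in the order [0, 1, 2, 3, 4, 5, 6, 7, 8] the diagonal is [1, 1, 1, 1, 8, 1, 1, 1, 1]. Since every row of L sums to 0, the all-ones vector is in the kernel and 0 is an eigenvalue. The single zero eigenvalue shows the graph is connected. The largest eigenvalue, 9, is at most the vertex count 9.

[0, 1, 1, 1, 1, 1, 1, 1, 9]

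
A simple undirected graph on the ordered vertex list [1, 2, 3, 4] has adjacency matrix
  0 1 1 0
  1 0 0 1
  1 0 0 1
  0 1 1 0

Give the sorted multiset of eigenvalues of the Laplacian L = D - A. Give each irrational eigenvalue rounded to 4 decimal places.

[0, 2, 2, 4]

Reading degrees in the order [1, 2, 3, 4] gives [2, 2, 2, 2]; set D = diag(2, 2, 2, 2) and form L = D - A. Diagonalising L (or applying a numerical eigensolver to the 4x4 matrix) gives the spectrum above. By the matrix-tree theorem the graph has (1/4) * product of the nonzero eigenvalues = 4 spanning trees.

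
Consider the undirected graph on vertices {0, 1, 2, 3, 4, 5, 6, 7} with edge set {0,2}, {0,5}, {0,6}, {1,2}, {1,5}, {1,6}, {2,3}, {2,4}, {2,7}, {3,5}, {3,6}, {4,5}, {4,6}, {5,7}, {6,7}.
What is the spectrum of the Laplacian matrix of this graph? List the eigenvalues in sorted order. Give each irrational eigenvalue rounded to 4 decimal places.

[0, 3, 3, 3, 3, 5, 5, 8]

With the vertex order [0, 1, 2, 3, 4, 5, 6, 7], the degrees are [3, 3, 5, 3, 3, 5, 5, 3], giving D = diag(3, 3, 5, 3, 3, 5, 5, 3) and L = D - A. Diagonalising L (or applying a numerical eigensolver to the 8x8 matrix) gives the spectrum above. The single zero eigenvalue shows the graph is connected. The largest eigenvalue, 8, is at most the vertex count 8.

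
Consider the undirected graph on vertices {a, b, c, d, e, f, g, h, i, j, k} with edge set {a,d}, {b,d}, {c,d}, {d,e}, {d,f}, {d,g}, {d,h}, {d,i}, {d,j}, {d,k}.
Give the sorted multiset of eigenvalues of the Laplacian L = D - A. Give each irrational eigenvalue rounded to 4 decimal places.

[0, 1, 1, 1, 1, 1, 1, 1, 1, 1, 11]

Reading degrees in the order [a, b, c, d, e, f, g, h, i, j, k] gives [1, 1, 1, 10, 1, 1, 1, 1, 1, 1, 1]; set D = diag(1, 1, 1, 10, 1, 1, 1, 1, 1, 1, 1) and form L = D - A. The multiplicity of 0 as a Laplacian eigenvalue equals the number of connected components. The eigenvalues sum to 20, which equals trace(L) = 2|E|.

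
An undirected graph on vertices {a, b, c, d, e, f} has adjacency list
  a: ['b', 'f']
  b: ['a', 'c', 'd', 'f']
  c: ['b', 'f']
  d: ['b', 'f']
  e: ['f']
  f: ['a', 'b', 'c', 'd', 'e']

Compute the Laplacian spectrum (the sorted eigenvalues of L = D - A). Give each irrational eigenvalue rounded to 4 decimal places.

With the vertex order [a, b, c, d, e, f], the degrees are [2, 4, 2, 2, 1, 5], giving D = diag(2, 4, 2, 2, 1, 5) and L = D - A. Since every row of L sums to 0, the all-ones vector is in the kernel and 0 is an eigenvalue. There is one zero in the spectrum, matching the 1 component. By the matrix-tree theorem the graph has (1/6) * product of the nonzero eigenvalues = 20 spanning trees.

[0, 1, 2, 2, 5, 6]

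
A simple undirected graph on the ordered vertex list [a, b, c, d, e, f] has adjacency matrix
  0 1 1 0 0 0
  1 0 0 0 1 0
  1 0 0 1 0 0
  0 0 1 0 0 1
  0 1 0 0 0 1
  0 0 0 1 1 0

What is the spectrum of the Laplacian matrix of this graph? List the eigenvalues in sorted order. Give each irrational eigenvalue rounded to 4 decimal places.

With the vertex order [a, b, c, d, e, f], the degrees are [2, 2, 2, 2, 2, 2], giving D = diag(2, 2, 2, 2, 2, 2) and L = D - A. L is symmetric positive semidefinite, so every eigenvalue is real and nonnegative. The largest eigenvalue, 4, is at most the vertex count 6.

[0, 1, 1, 3, 3, 4]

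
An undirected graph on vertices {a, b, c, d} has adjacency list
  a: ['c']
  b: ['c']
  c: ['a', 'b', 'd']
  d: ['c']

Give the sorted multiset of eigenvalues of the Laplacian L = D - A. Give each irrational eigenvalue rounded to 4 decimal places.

Each diagonal entry of L is the vertex degree and each off-diagonal entry is -1 where an edge is present, 0 otherwise; in the order [a, b, c, d] the diagonal is [1, 1, 3, 1]. L is symmetric positive semidefinite, so every eigenvalue is real and nonnegative. The single zero eigenvalue shows the graph is connected. There is one zero in the spectrum, matching the 1 component. The largest eigenvalue, 4, is at most the vertex count 4.

[0, 1, 1, 4]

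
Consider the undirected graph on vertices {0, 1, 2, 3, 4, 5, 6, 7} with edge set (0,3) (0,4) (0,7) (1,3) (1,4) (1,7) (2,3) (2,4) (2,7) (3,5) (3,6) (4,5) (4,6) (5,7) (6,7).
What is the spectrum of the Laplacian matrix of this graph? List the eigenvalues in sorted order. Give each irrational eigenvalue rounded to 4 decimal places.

With the vertex order [0, 1, 2, 3, 4, 5, 6, 7], the degrees are [3, 3, 3, 5, 5, 3, 3, 5], giving D = diag(3, 3, 3, 5, 5, 3, 3, 5) and L = D - A. L is symmetric positive semidefinite, so every eigenvalue is real and nonnegative. The largest eigenvalue, 8, is at most the vertex count 8.

[0, 3, 3, 3, 3, 5, 5, 8]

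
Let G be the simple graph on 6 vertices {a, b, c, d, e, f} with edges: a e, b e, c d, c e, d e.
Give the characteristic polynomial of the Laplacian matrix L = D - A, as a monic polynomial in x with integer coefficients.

With the vertex order [a, b, c, d, e, f], the degrees are [1, 1, 2, 2, 4, 0], giving D = diag(1, 1, 2, 2, 4, 0) and L = D - A. L has integer entries, so p(x) = det(xI - L) has integer coefficients. Expanding the determinant yields x^6 - 10x^5 + 32x^4 - 38x^3 + 15x^2. The constant term is 0 because L is singular (the all-ones vector lies in its kernel).

x^6 - 10x^5 + 32x^4 - 38x^3 + 15x^2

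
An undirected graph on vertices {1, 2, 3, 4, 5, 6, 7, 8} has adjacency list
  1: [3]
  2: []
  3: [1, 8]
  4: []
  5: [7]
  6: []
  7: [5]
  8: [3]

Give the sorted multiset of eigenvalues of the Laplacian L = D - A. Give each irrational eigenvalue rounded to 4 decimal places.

Reading degrees in the order [1, 2, 3, 4, 5, 6, 7, 8] gives [1, 0, 2, 0, 1, 0, 1, 1]; set D = diag(1, 0, 2, 0, 1, 0, 1, 1) and form L = D - A. Diagonalising L (or applying a numerical eigensolver to the 8x8 matrix) gives the spectrum above. The 5 zero eigenvalues correspond to the 5 connected components. The eigenvalues sum to 6, which equals trace(L) = 2|E|. The largest eigenvalue, 3, is at most the vertex count 8.

[0, 0, 0, 0, 0, 1, 2, 3]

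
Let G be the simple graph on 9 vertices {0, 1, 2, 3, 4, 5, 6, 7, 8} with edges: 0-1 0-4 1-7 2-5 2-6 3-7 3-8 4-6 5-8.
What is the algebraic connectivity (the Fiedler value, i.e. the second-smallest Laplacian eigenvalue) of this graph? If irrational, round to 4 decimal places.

Each diagonal entry of L is the vertex degree and each off-diagonal entry is -1 where an edge is present, 0 otherwise; in the order [0, 1, 2, 3, 4, 5, 6, 7, 8] the diagonal is [2, 2, 2, 2, 2, 2, 2, 2, 2]. The smallest Laplacian eigenvalue is always 0. The next one, lambda_2 = 0.4679, measures how hard the graph is to disconnect: larger values mean better connectivity. The largest eigenvalue, 3.8794, is at most the vertex count 9.

0.4679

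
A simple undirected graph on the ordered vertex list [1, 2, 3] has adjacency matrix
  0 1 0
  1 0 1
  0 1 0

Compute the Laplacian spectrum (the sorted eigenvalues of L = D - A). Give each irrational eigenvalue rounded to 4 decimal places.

[0, 1, 3]

With the vertex order [1, 2, 3], the degrees are [1, 2, 1], giving D = diag(1, 2, 1) and L = D - A. L is symmetric positive semidefinite, so every eigenvalue is real and nonnegative. The eigenvalues sum to 4, which equals trace(L) = 2|E|. The largest eigenvalue, 3, is at most the vertex count 3.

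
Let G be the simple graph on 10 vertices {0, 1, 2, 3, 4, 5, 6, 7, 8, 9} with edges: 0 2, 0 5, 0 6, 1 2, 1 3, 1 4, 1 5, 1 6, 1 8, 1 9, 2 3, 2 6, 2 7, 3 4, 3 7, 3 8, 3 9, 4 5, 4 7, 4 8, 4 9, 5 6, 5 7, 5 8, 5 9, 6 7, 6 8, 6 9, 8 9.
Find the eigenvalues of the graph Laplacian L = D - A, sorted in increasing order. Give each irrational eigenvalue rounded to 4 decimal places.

Reading degrees in the order [0, 1, 2, 3, 4, 5, 6, 7, 8, 9] gives [3, 7, 5, 6, 6, 7, 7, 5, 6, 6]; set D = diag(3, 7, 5, 6, 6, 7, 7, 5, 6, 6) and form L = D - A. The multiplicity of 0 as a Laplacian eigenvalue equals the number of connected components. The single zero eigenvalue shows the graph is connected. By the matrix-tree theorem the graph has (1/10) * product of the nonzero eigenvalues = 1130080 spanning trees. There is one zero in the spectrum, matching the 1 component.

[0, 2.6424, 4.2930, 5.3649, 6.1371, 7, 7.0821, 8, 8.4225, 9.0580]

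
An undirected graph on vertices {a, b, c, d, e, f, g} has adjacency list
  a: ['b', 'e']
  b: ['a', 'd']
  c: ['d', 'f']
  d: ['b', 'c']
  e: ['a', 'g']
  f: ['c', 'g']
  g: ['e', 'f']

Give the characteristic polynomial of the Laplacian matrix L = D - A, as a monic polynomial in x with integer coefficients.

With the vertex order [a, b, c, d, e, f, g], the degrees are [2, 2, 2, 2, 2, 2, 2], giving D = diag(2, 2, 2, 2, 2, 2, 2) and L = D - A. Computing det(xI - L) by cofactor expansion (or equivalently via sum-over-permutations) gives x^7 - 14x^6 + 77x^5 - 210x^4 + 294x^3 - 196x^2 + 49x. The constant term is 0 because L is singular (the all-ones vector lies in its kernel). The eigenvalues sum to 14, which equals trace(L) = 2|E|.

x^7 - 14x^6 + 77x^5 - 210x^4 + 294x^3 - 196x^2 + 49x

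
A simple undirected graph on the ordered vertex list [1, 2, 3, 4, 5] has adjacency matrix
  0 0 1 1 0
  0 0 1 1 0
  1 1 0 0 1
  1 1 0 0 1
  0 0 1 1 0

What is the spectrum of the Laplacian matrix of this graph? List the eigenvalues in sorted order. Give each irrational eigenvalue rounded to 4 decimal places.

Reading degrees in the order [1, 2, 3, 4, 5] gives [2, 2, 3, 3, 2]; set D = diag(2, 2, 3, 3, 2) and form L = D - A. The multiplicity of 0 as a Laplacian eigenvalue equals the number of connected components. The single zero eigenvalue shows the graph is connected. The eigenvalues sum to 12, which equals trace(L) = 2|E|. There is one zero in the spectrum, matching the 1 component.

[0, 2, 2, 3, 5]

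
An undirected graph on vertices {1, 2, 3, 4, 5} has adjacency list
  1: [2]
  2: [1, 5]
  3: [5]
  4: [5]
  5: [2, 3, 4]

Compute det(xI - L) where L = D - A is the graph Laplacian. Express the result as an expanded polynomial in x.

With the vertex order [1, 2, 3, 4, 5], the degrees are [1, 2, 1, 1, 3], giving D = diag(1, 2, 1, 1, 3) and L = D - A. Computing det(xI - L) by cofactor expansion (or equivalently via sum-over-permutations) gives x^5 - 8x^4 + 20x^3 - 18x^2 + 5x. The constant term is 0 because L is singular (the all-ones vector lies in its kernel).

x^5 - 8x^4 + 20x^3 - 18x^2 + 5x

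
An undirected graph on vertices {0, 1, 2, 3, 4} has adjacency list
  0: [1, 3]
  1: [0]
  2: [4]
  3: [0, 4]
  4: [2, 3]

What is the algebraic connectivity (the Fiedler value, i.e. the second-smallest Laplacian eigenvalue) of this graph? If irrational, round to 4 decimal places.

0.3820

Reading degrees in the order [0, 1, 2, 3, 4] gives [2, 1, 1, 2, 2]; set D = diag(2, 1, 1, 2, 2) and form L = D - A. The sorted Laplacian eigenvalues are [0, 0.3820, 1.3820, 2.6180, 3.6180]; the algebraic connectivity is the second entry, 0.3820.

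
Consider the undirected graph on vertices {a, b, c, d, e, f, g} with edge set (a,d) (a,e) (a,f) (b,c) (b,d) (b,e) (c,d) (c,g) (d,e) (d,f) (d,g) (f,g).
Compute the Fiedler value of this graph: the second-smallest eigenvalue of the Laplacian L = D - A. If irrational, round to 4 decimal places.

With the vertex order [a, b, c, d, e, f, g], the degrees are [3, 3, 3, 6, 3, 3, 3], giving D = diag(3, 3, 3, 6, 3, 3, 3) and L = D - A. The sorted Laplacian eigenvalues are [0, 2, 2, 4, 4, 5, 7]; the algebraic connectivity is the second entry, 2. There is one zero in the spectrum, matching the 1 component. The largest eigenvalue, 7, is at most the vertex count 7.

2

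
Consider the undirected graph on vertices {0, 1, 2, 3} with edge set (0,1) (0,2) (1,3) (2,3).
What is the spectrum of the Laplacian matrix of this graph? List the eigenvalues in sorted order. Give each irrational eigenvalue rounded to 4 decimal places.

[0, 2, 2, 4]

Reading degrees in the order [0, 1, 2, 3] gives [2, 2, 2, 2]; set D = diag(2, 2, 2, 2) and form L = D - A. L is symmetric positive semidefinite, so every eigenvalue is real and nonnegative. The largest eigenvalue, 4, is at most the vertex count 4.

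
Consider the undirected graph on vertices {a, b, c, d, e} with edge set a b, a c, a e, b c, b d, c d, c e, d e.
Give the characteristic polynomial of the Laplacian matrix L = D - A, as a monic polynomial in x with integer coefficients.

Each diagonal entry of L is the vertex degree and each off-diagonal entry is -1 where an edge is present, 0 otherwise; in the order [a, b, c, d, e] the diagonal is [3, 3, 4, 3, 3]. L has integer entries, so p(x) = det(xI - L) has integer coefficients. Expanding the determinant yields x^5 - 16x^4 + 94x^3 - 240x^2 + 225x. Since p(0) = det(-L) = 0, x divides p(x). The eigenvalues sum to 16, which equals trace(L) = 2|E|. By the matrix-tree theorem the graph has (1/5) * product of the nonzero eigenvalues = 45 spanning trees.

x^5 - 16x^4 + 94x^3 - 240x^2 + 225x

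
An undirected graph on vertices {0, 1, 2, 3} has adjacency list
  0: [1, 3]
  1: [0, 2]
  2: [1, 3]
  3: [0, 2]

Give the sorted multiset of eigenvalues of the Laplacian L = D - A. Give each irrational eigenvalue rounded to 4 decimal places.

Each diagonal entry of L is the vertex degree and each off-diagonal entry is -1 where an edge is present, 0 otherwise; in the order [0, 1, 2, 3] the diagonal is [2, 2, 2, 2]. The multiplicity of 0 as a Laplacian eigenvalue equals the number of connected components. The single zero eigenvalue shows the graph is connected. By the matrix-tree theorem the graph has (1/4) * product of the nonzero eigenvalues = 4 spanning trees.

[0, 2, 2, 4]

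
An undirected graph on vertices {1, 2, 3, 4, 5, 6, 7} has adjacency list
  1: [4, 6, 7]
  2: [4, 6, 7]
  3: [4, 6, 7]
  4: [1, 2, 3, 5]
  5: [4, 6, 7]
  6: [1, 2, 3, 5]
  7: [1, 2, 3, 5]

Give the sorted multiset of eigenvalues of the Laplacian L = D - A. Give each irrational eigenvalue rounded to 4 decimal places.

[0, 3, 3, 3, 4, 4, 7]

Reading degrees in the order [1, 2, 3, 4, 5, 6, 7] gives [3, 3, 3, 4, 3, 4, 4]; set D = diag(3, 3, 3, 4, 3, 4, 4) and form L = D - A. Diagonalising L (or applying a numerical eigensolver to the 7x7 matrix) gives the spectrum above. The single zero eigenvalue shows the graph is connected. The largest eigenvalue, 7, is at most the vertex count 7. There is one zero in the spectrum, matching the 1 component.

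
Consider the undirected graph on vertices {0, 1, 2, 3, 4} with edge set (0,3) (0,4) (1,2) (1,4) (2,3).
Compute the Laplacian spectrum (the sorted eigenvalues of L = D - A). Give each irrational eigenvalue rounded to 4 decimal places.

[0, 1.3820, 1.3820, 3.6180, 3.6180]

Each diagonal entry of L is the vertex degree and each off-diagonal entry is -1 where an edge is present, 0 otherwise; in the order [0, 1, 2, 3, 4] the diagonal is [2, 2, 2, 2, 2]. L is symmetric positive semidefinite, so every eigenvalue is real and nonnegative. The eigenvalues sum to 10, which equals trace(L) = 2|E|.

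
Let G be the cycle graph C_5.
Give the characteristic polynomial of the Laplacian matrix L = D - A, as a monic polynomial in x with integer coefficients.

x^5 - 10x^4 + 35x^3 - 50x^2 + 25x

The graph has 5 vertices and degree multiset [2, 2, 2, 2, 2]; D is the diagonal matrix of degrees and L = D - A. Computing det(xI - L) by cofactor expansion (or equivalently via sum-over-permutations) gives x^5 - 10x^4 + 35x^3 - 50x^2 + 25x. The constant term is 0 because L is singular (the all-ones vector lies in its kernel). There is one zero in the spectrum, matching the 1 component.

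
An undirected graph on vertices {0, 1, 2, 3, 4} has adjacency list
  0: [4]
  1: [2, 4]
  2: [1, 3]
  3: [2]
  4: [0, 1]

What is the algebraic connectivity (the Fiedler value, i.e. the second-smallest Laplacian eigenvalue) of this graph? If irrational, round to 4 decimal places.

0.3820

Each diagonal entry of L is the vertex degree and each off-diagonal entry is -1 where an edge is present, 0 otherwise; in the order [0, 1, 2, 3, 4] the diagonal is [1, 2, 2, 1, 2]. The smallest Laplacian eigenvalue is always 0. The next one, lambda_2 = 0.3820, measures how hard the graph is to disconnect: larger values mean better connectivity. The eigenvalues sum to 8, which equals trace(L) = 2|E|. By the matrix-tree theorem the graph has (1/5) * product of the nonzero eigenvalues = 1 spanning tree.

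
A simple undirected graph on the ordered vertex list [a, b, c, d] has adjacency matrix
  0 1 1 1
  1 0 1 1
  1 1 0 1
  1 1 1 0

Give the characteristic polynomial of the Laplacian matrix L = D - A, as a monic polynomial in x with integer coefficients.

x^4 - 12x^3 + 48x^2 - 64x

With the vertex order [a, b, c, d], the degrees are [3, 3, 3, 3], giving D = diag(3, 3, 3, 3) and L = D - A. L has integer entries, so p(x) = det(xI - L) has integer coefficients. Expanding the determinant yields x^4 - 12x^3 + 48x^2 - 64x. The constant term is 0 because L is singular (the all-ones vector lies in its kernel). The largest eigenvalue, 4, is at most the vertex count 4.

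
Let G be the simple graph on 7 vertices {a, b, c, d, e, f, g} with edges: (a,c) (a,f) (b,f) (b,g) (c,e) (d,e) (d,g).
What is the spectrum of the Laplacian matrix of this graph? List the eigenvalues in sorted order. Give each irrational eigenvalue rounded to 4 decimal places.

[0, 0.7530, 0.7530, 2.4450, 2.4450, 3.8019, 3.8019]

Reading degrees in the order [a, b, c, d, e, f, g] gives [2, 2, 2, 2, 2, 2, 2]; set D = diag(2, 2, 2, 2, 2, 2, 2) and form L = D - A. Diagonalising L (or applying a numerical eigensolver to the 7x7 matrix) gives the spectrum above. The single zero eigenvalue shows the graph is connected. By the matrix-tree theorem the graph has (1/7) * product of the nonzero eigenvalues = 7 spanning trees.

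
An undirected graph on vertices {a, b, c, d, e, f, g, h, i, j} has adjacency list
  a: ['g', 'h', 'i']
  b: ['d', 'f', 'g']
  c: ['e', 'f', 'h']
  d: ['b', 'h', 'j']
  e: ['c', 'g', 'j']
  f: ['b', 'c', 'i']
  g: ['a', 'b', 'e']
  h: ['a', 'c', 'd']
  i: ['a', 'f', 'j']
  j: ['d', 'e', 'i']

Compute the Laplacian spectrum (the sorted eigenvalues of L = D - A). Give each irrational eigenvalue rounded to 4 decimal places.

[0, 2, 2, 2, 2, 2, 5, 5, 5, 5]

Reading degrees in the order [a, b, c, d, e, f, g, h, i, j] gives [3, 3, 3, 3, 3, 3, 3, 3, 3, 3]; set D = diag(3, 3, 3, 3, 3, 3, 3, 3, 3, 3) and form L = D - A. L is symmetric positive semidefinite, so every eigenvalue is real and nonnegative. The single zero eigenvalue shows the graph is connected. The largest eigenvalue, 5, is at most the vertex count 10. There is one zero in the spectrum, matching the 1 component.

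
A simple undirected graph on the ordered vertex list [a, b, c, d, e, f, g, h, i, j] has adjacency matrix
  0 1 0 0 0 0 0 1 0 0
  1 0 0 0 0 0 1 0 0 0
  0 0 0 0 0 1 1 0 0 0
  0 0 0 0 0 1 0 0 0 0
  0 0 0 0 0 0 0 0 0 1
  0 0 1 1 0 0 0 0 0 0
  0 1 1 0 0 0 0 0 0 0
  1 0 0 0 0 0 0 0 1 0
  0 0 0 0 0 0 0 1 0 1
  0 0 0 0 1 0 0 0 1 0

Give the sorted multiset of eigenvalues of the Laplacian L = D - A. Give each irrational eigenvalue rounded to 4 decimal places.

Each diagonal entry of L is the vertex degree and each off-diagonal entry is -1 where an edge is present, 0 otherwise; in the order [a, b, c, d, e, f, g, h, i, j] the diagonal is [2, 2, 2, 1, 1, 2, 2, 2, 2, 2]. L is symmetric positive semidefinite, so every eigenvalue is real and nonnegative. The eigenvalues sum to 18, which equals trace(L) = 2|E|.

[0, 0.0979, 0.3820, 0.8244, 1.3820, 2, 2.6180, 3.1756, 3.6180, 3.9021]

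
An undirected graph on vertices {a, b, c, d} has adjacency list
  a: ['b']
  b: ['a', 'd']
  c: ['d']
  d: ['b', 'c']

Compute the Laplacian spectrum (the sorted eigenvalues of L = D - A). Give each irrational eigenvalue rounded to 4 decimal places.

[0, 0.5858, 2, 3.4142]

Reading degrees in the order [a, b, c, d] gives [1, 2, 1, 2]; set D = diag(1, 2, 1, 2) and form L = D - A. L is symmetric positive semidefinite, so every eigenvalue is real and nonnegative. The single zero eigenvalue shows the graph is connected. The largest eigenvalue, 3.4142, is at most the vertex count 4.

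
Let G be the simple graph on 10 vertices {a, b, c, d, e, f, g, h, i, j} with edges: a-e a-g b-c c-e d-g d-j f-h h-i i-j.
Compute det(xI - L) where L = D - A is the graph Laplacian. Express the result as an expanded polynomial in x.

x^10 - 18x^9 + 136x^8 - 560x^7 + 1365x^6 - 2002x^5 + 1716x^4 - 792x^3 + 165x^2 - 10x

With the vertex order [a, b, c, d, e, f, g, h, i, j], the degrees are [2, 1, 2, 2, 2, 1, 2, 2, 2, 2], giving D = diag(2, 1, 2, 2, 2, 1, 2, 2, 2, 2) and L = D - A. Computing det(xI - L) by cofactor expansion (or equivalently via sum-over-permutations) gives x^10 - 18x^9 + 136x^8 - 560x^7 + 1365x^6 - 2002x^5 + 1716x^4 - 792x^3 + 165x^2 - 10x. The coefficient of x^9 equals -trace(L) = -18, matching the sum of degrees. The largest eigenvalue, 3.9021, is at most the vertex count 10.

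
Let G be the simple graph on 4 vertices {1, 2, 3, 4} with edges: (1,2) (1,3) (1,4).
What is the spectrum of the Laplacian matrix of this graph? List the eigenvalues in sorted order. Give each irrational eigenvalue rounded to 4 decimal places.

With the vertex order [1, 2, 3, 4], the degrees are [3, 1, 1, 1], giving D = diag(3, 1, 1, 1) and L = D - A. Diagonalising L (or applying a numerical eigensolver to the 4x4 matrix) gives the spectrum above. The largest eigenvalue, 4, is at most the vertex count 4. There is one zero in the spectrum, matching the 1 component.

[0, 1, 1, 4]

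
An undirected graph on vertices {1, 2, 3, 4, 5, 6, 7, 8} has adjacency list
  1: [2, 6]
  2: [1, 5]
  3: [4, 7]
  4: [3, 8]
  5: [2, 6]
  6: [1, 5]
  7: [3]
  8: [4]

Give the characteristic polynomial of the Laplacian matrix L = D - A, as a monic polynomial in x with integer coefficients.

Reading degrees in the order [1, 2, 3, 4, 5, 6, 7, 8] gives [2, 2, 2, 2, 2, 2, 1, 1]; set D = diag(2, 2, 2, 2, 2, 2, 1, 1) and form L = D - A. Computing det(xI - L) by cofactor expansion (or equivalently via sum-over-permutations) gives x^8 - 14x^7 + 78x^6 - 220x^5 + 328x^4 - 240x^3 + 64x^2. The constant term is 0 because L is singular (the all-ones vector lies in its kernel).

x^8 - 14x^7 + 78x^6 - 220x^5 + 328x^4 - 240x^3 + 64x^2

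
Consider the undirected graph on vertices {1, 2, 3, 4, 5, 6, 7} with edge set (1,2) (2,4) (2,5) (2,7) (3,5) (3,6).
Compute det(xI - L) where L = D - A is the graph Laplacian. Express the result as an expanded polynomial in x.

Reading degrees in the order [1, 2, 3, 4, 5, 6, 7] gives [1, 4, 2, 1, 2, 1, 1]; set D = diag(1, 4, 2, 1, 2, 1, 1) and form L = D - A. Computing det(xI - L) by cofactor expansion (or equivalently via sum-over-permutations) gives x^7 - 12x^6 + 52x^5 - 104x^4 + 102x^3 - 46x^2 + 7x. The coefficient of x^6 equals -trace(L) = -12, matching the sum of degrees.

x^7 - 12x^6 + 52x^5 - 104x^4 + 102x^3 - 46x^2 + 7x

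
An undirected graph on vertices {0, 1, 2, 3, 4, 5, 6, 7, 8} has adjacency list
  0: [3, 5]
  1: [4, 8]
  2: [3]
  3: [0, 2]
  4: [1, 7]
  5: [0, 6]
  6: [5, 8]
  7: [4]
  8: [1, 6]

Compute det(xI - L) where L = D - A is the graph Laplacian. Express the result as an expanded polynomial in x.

With the vertex order [0, 1, 2, 3, 4, 5, 6, 7, 8], the degrees are [2, 2, 1, 2, 2, 2, 2, 1, 2], giving D = diag(2, 2, 1, 2, 2, 2, 2, 1, 2) and L = D - A. Computing det(xI - L) by cofactor expansion (or equivalently via sum-over-permutations) gives x^9 - 16x^8 + 105x^7 - 364x^6 + 715x^5 - 792x^4 + 462x^3 - 120x^2 + 9x. The constant term is 0 because L is singular (the all-ones vector lies in its kernel).

x^9 - 16x^8 + 105x^7 - 364x^6 + 715x^5 - 792x^4 + 462x^3 - 120x^2 + 9x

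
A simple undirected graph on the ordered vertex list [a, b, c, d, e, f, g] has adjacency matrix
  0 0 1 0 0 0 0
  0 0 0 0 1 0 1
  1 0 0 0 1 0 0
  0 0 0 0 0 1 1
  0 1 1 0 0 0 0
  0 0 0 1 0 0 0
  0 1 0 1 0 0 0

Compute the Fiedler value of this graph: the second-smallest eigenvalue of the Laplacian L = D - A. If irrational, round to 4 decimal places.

Each diagonal entry of L is the vertex degree and each off-diagonal entry is -1 where an edge is present, 0 otherwise; in the order [a, b, c, d, e, f, g] the diagonal is [1, 2, 2, 2, 2, 1, 2]. The smallest Laplacian eigenvalue is always 0. The next one, lambda_2 = 0.1981, measures how hard the graph is to disconnect: larger values mean better connectivity. The eigenvalues sum to 12, which equals trace(L) = 2|E|.

0.1981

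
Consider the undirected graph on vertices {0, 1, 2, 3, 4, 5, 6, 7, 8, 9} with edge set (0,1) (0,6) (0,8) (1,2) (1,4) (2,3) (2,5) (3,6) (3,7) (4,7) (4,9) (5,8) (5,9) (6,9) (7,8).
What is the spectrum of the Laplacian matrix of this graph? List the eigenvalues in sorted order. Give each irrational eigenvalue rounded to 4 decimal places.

Each diagonal entry of L is the vertex degree and each off-diagonal entry is -1 where an edge is present, 0 otherwise; in the order [0, 1, 2, 3, 4, 5, 6, 7, 8, 9] the diagonal is [3, 3, 3, 3, 3, 3, 3, 3, 3, 3]. L is symmetric positive semidefinite, so every eigenvalue is real and nonnegative. The single zero eigenvalue shows the graph is connected. By the matrix-tree theorem the graph has (1/10) * product of the nonzero eigenvalues = 2000 spanning trees.

[0, 2, 2, 2, 2, 2, 5, 5, 5, 5]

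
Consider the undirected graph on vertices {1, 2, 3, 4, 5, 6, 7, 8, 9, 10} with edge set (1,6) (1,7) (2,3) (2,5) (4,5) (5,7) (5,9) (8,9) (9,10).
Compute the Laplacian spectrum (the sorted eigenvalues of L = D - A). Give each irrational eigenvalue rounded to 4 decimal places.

Reading degrees in the order [1, 2, 3, 4, 5, 6, 7, 8, 9, 10] gives [2, 2, 1, 1, 4, 1, 2, 1, 3, 1]; set D = diag(2, 2, 1, 1, 4, 1, 2, 1, 3, 1) and form L = D - A. The multiplicity of 0 as a Laplacian eigenvalue equals the number of connected components. The eigenvalues sum to 18, which equals trace(L) = 2|E|. The largest eigenvalue, 5.3876, is at most the vertex count 10.

[0, 0.2207, 0.3298, 0.7073, 1, 1.4285, 2.3268, 3.0917, 3.5074, 5.3876]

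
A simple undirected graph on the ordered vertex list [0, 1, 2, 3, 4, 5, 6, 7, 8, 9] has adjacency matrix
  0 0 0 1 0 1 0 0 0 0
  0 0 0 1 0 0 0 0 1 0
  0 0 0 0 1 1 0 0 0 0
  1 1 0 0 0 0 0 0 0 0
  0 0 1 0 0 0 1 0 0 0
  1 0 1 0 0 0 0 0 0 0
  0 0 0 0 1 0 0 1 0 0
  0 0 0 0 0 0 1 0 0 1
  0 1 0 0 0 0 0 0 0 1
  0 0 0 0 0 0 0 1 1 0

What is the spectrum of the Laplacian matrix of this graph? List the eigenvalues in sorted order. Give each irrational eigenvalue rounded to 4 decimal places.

[0, 0.3820, 0.3820, 1.3820, 1.3820, 2.6180, 2.6180, 3.6180, 3.6180, 4]

Each diagonal entry of L is the vertex degree and each off-diagonal entry is -1 where an edge is present, 0 otherwise; in the order [0, 1, 2, 3, 4, 5, 6, 7, 8, 9] the diagonal is [2, 2, 2, 2, 2, 2, 2, 2, 2, 2]. Diagonalising L (or applying a numerical eigensolver to the 10x10 matrix) gives the spectrum above. The eigenvalues sum to 20, which equals trace(L) = 2|E|. By the matrix-tree theorem the graph has (1/10) * product of the nonzero eigenvalues = 10 spanning trees.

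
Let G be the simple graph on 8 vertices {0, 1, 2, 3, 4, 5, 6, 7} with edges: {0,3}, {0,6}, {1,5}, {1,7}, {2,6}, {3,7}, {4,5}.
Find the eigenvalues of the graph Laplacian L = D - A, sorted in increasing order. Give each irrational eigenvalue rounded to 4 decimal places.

[0, 0.1522, 0.5858, 1.2346, 2, 2.7654, 3.4142, 3.8478]

Each diagonal entry of L is the vertex degree and each off-diagonal entry is -1 where an edge is present, 0 otherwise; in the order [0, 1, 2, 3, 4, 5, 6, 7] the diagonal is [2, 2, 1, 2, 1, 2, 2, 2]. The multiplicity of 0 as a Laplacian eigenvalue equals the number of connected components. The single zero eigenvalue shows the graph is connected. By the matrix-tree theorem the graph has (1/8) * product of the nonzero eigenvalues = 1 spanning tree. The eigenvalues sum to 14, which equals trace(L) = 2|E|.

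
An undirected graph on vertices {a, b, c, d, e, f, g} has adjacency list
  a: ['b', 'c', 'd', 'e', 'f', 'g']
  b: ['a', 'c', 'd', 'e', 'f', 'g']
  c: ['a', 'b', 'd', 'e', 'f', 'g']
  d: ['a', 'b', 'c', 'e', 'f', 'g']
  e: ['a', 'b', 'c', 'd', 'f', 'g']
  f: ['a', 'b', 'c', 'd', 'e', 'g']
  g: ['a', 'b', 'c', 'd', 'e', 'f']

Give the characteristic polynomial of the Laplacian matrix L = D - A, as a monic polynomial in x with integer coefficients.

x^7 - 42x^6 + 735x^5 - 6860x^4 + 36015x^3 - 100842x^2 + 117649x

Reading degrees in the order [a, b, c, d, e, f, g] gives [6, 6, 6, 6, 6, 6, 6]; set D = diag(6, 6, 6, 6, 6, 6, 6) and form L = D - A. Computing det(xI - L) by cofactor expansion (or equivalently via sum-over-permutations) gives x^7 - 42x^6 + 735x^5 - 6860x^4 + 36015x^3 - 100842x^2 + 117649x. Since p(0) = det(-L) = 0, x divides p(x). The eigenvalues sum to 42, which equals trace(L) = 2|E|.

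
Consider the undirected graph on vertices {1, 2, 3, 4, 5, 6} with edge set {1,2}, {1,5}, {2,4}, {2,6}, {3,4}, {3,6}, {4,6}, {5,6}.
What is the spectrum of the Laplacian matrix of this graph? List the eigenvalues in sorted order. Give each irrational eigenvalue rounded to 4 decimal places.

[0, 1.1088, 2.2954, 3, 4.3174, 5.2784]

Each diagonal entry of L is the vertex degree and each off-diagonal entry is -1 where an edge is present, 0 otherwise; in the order [1, 2, 3, 4, 5, 6] the diagonal is [2, 3, 2, 3, 2, 4]. The multiplicity of 0 as a Laplacian eigenvalue equals the number of connected components.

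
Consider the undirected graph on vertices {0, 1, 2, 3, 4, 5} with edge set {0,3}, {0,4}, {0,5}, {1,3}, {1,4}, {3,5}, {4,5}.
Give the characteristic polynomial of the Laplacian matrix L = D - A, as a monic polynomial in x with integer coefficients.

Each diagonal entry of L is the vertex degree and each off-diagonal entry is -1 where an edge is present, 0 otherwise; in the order [0, 1, 2, 3, 4, 5] the diagonal is [3, 2, 0, 3, 3, 3]. The eigenvalues of L are [0, 0, 2, 3, 4, 5]; the characteristic polynomial is the product of (x - lambda_i), which multiplies out to x^6 - 14x^5 + 71x^4 - 154x^3 + 120x^2. The constant term is 0 because L is singular (the all-ones vector lies in its kernel). There are 2 zeros in the spectrum, matching the 2 components.

x^6 - 14x^5 + 71x^4 - 154x^3 + 120x^2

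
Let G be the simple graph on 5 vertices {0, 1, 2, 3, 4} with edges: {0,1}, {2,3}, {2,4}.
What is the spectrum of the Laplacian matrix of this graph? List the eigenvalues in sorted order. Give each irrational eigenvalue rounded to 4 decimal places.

Each diagonal entry of L is the vertex degree and each off-diagonal entry is -1 where an edge is present, 0 otherwise; in the order [0, 1, 2, 3, 4] the diagonal is [1, 1, 2, 1, 1]. Diagonalising L (or applying a numerical eigensolver to the 5x5 matrix) gives the spectrum above. The 2 zero eigenvalues correspond to the 2 connected components. The largest eigenvalue, 3, is at most the vertex count 5. There are 2 zeros in the spectrum, matching the 2 components.

[0, 0, 1, 2, 3]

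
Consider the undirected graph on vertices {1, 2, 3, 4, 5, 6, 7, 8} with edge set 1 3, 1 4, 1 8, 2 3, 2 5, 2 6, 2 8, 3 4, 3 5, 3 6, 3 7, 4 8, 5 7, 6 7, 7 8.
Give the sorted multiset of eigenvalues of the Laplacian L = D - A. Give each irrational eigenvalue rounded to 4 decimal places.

Reading degrees in the order [1, 2, 3, 4, 5, 6, 7, 8] gives [3, 4, 6, 3, 3, 3, 4, 4]; set D = diag(3, 4, 6, 3, 3, 3, 4, 4) and form L = D - A. L is symmetric positive semidefinite, so every eigenvalue is real and nonnegative. The eigenvalues sum to 30, which equals trace(L) = 2|E|.

[0, 1.6277, 3, 4, 4, 4, 6, 7.3723]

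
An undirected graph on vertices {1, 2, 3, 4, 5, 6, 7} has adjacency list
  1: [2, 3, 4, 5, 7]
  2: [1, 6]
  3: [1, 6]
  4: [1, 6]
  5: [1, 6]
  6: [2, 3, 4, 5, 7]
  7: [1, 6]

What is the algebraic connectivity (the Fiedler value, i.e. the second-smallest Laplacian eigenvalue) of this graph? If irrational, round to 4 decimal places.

2

Each diagonal entry of L is the vertex degree and each off-diagonal entry is -1 where an edge is present, 0 otherwise; in the order [1, 2, 3, 4, 5, 6, 7] the diagonal is [5, 2, 2, 2, 2, 5, 2]. The smallest Laplacian eigenvalue is always 0. The next one, lambda_2 = 2, measures how hard the graph is to disconnect: larger values mean better connectivity. The largest eigenvalue, 7, is at most the vertex count 7.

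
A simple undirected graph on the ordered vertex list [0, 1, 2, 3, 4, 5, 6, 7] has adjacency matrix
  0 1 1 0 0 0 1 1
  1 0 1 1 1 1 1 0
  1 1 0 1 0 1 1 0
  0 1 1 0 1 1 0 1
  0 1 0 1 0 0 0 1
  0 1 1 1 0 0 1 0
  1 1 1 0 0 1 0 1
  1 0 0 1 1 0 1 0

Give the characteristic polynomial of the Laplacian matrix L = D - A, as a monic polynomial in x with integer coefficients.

x^8 - 36x^7 + 546x^6 - 4516x^5 + 21963x^4 - 62688x^3 + 97028x^2 - 62688x

Each diagonal entry of L is the vertex degree and each off-diagonal entry is -1 where an edge is present, 0 otherwise; in the order [0, 1, 2, 3, 4, 5, 6, 7] the diagonal is [4, 6, 5, 5, 3, 4, 5, 4]. L has integer entries, so p(x) = det(xI - L) has integer coefficients. Expanding the determinant yields x^8 - 36x^7 + 546x^6 - 4516x^5 + 21963x^4 - 62688x^3 + 97028x^2 - 62688x. Since p(0) = det(-L) = 0, x divides p(x). The largest eigenvalue, 7.4709, is at most the vertex count 8.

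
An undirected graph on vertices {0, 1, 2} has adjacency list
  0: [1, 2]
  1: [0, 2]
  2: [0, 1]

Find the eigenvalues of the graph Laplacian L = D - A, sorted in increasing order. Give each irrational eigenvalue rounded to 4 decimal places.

[0, 3, 3]

Each diagonal entry of L is the vertex degree and each off-diagonal entry is -1 where an edge is present, 0 otherwise; in the order [0, 1, 2] the diagonal is [2, 2, 2]. Diagonalising L (or applying a numerical eigensolver to the 3x3 matrix) gives the spectrum above. The single zero eigenvalue shows the graph is connected. There is one zero in the spectrum, matching the 1 component.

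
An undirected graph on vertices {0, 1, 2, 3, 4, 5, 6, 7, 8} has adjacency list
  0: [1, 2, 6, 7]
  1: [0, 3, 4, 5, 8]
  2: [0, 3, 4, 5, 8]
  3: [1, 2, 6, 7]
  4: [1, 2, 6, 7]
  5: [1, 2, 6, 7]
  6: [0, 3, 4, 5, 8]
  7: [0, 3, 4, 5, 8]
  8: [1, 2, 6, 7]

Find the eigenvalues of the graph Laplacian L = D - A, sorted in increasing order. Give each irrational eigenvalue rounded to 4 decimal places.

With the vertex order [0, 1, 2, 3, 4, 5, 6, 7, 8], the degrees are [4, 5, 5, 4, 4, 4, 5, 5, 4], giving D = diag(4, 5, 5, 4, 4, 4, 5, 5, 4) and L = D - A. L is symmetric positive semidefinite, so every eigenvalue is real and nonnegative. There is one zero in the spectrum, matching the 1 component.

[0, 4, 4, 4, 4, 5, 5, 5, 9]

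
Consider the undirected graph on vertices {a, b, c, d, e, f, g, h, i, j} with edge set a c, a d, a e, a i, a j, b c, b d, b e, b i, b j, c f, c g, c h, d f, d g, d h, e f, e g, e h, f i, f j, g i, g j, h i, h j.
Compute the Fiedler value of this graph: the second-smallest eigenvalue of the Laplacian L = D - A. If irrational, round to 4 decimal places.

5

With the vertex order [a, b, c, d, e, f, g, h, i, j], the degrees are [5, 5, 5, 5, 5, 5, 5, 5, 5, 5], giving D = diag(5, 5, 5, 5, 5, 5, 5, 5, 5, 5) and L = D - A. The sorted Laplacian eigenvalues are [0, 5, 5, 5, 5, 5, 5, 5, 5, 10]; the algebraic connectivity is the second entry, 5. The largest eigenvalue, 10, is at most the vertex count 10.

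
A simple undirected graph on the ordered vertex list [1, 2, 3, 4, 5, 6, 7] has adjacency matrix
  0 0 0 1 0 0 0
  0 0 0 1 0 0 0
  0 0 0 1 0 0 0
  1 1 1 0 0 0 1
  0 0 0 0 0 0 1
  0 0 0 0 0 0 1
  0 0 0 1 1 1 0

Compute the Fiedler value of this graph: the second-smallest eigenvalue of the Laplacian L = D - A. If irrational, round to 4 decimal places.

Each diagonal entry of L is the vertex degree and each off-diagonal entry is -1 where an edge is present, 0 otherwise; in the order [1, 2, 3, 4, 5, 6, 7] the diagonal is [1, 1, 1, 4, 1, 1, 3]. Computing the eigenvalues of L and sorting gives [0, 0.3983, 1, 1, 1, 3.3399, 5.2618]. The Fiedler value lambda_2 = 0.3983 is strictly positive, so the graph is connected. The largest eigenvalue, 5.2618, is at most the vertex count 7.

0.3983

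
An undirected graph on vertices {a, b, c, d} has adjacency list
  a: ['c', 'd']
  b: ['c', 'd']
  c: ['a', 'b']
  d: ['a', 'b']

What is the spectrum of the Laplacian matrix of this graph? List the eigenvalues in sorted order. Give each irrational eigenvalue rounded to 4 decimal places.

[0, 2, 2, 4]

Each diagonal entry of L is the vertex degree and each off-diagonal entry is -1 where an edge is present, 0 otherwise; in the order [a, b, c, d] the diagonal is [2, 2, 2, 2]. The multiplicity of 0 as a Laplacian eigenvalue equals the number of connected components. The largest eigenvalue, 4, is at most the vertex count 4.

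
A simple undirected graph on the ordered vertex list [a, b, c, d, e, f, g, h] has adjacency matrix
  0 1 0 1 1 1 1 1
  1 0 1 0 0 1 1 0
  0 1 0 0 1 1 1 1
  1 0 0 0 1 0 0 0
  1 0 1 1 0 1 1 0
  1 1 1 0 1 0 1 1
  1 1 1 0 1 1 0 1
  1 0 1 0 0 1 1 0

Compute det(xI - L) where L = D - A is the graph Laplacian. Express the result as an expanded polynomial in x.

x^8 - 38x^7 + 606x^6 - 5240x^5 + 26415x^4 - 77140x^3 + 119664x^2 - 74816x

Reading degrees in the order [a, b, c, d, e, f, g, h] gives [6, 4, 5, 2, 5, 6, 6, 4]; set D = diag(6, 4, 5, 2, 5, 6, 6, 4) and form L = D - A. Computing det(xI - L) by cofactor expansion (or equivalently via sum-over-permutations) gives x^8 - 38x^7 + 606x^6 - 5240x^5 + 26415x^4 - 77140x^3 + 119664x^2 - 74816x. Since p(0) = det(-L) = 0, x divides p(x). By the matrix-tree theorem the graph has (1/8) * product of the nonzero eigenvalues = 9352 spanning trees. There is one zero in the spectrum, matching the 1 component.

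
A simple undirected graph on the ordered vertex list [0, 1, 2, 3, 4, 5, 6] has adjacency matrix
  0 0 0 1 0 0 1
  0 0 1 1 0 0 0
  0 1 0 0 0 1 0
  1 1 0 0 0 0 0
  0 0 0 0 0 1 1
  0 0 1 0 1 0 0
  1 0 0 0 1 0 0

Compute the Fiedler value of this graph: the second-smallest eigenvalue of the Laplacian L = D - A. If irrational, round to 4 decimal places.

0.7530

Each diagonal entry of L is the vertex degree and each off-diagonal entry is -1 where an edge is present, 0 otherwise; in the order [0, 1, 2, 3, 4, 5, 6] the diagonal is [2, 2, 2, 2, 2, 2, 2]. Computing the eigenvalues of L and sorting gives [0, 0.7530, 0.7530, 2.4450, 2.4450, 3.8019, 3.8019]. The Fiedler value lambda_2 = 0.7530 is strictly positive, so the graph is connected. The eigenvalues sum to 14, which equals trace(L) = 2|E|. The largest eigenvalue, 3.8019, is at most the vertex count 7.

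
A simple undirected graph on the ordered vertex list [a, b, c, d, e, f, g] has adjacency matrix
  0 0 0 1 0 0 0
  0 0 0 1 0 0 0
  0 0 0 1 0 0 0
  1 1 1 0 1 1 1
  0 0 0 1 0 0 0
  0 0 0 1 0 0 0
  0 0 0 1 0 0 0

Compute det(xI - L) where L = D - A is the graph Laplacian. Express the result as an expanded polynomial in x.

With the vertex order [a, b, c, d, e, f, g], the degrees are [1, 1, 1, 6, 1, 1, 1], giving D = diag(1, 1, 1, 6, 1, 1, 1) and L = D - A. L has integer entries, so p(x) = det(xI - L) has integer coefficients. Expanding the determinant yields x^7 - 12x^6 + 45x^5 - 80x^4 + 75x^3 - 36x^2 + 7x. The coefficient of x^6 equals -trace(L) = -12, matching the sum of degrees.

x^7 - 12x^6 + 45x^5 - 80x^4 + 75x^3 - 36x^2 + 7x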